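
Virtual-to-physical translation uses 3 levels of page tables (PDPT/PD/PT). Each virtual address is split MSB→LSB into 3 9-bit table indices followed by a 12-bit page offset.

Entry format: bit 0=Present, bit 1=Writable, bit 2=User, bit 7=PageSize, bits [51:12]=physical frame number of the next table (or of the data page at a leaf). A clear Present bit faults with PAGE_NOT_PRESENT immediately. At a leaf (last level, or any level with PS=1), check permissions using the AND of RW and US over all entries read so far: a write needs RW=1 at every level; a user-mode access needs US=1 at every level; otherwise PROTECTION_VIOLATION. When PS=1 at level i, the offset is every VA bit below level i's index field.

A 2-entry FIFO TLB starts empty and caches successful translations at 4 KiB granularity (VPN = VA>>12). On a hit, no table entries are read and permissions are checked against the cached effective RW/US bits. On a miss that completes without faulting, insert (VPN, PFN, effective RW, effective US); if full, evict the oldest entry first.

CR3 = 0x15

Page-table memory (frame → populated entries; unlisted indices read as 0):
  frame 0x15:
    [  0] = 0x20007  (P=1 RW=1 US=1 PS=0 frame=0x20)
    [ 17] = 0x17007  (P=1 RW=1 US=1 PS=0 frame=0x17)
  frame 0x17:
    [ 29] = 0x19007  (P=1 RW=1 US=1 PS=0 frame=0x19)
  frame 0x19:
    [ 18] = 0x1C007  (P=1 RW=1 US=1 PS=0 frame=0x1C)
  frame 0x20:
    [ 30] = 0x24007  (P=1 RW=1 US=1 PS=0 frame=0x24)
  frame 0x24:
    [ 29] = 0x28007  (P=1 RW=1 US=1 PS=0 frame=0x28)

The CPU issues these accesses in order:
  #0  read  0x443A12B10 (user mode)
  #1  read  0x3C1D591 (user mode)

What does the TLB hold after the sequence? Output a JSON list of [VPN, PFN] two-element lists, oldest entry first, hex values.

Per-access translation:
#0 VA=0x443A12B10 (r,user):
  L0 @0x15[17] → 0x17007  P=1,RW=1,US=1,PS=0
  L1 @0x17[29] → 0x19007  P=1,RW=1,US=1,PS=0
  L2 @0x19[18] → 0x1C007  P=1,RW=1,US=1,PS=0
  → PA=0x1CB10  (3 entries read)
#1 VA=0x3C1D591 (r,user):
  L0 @0x15[0] → 0x20007  P=1,RW=1,US=1,PS=0
  L1 @0x20[30] → 0x24007  P=1,RW=1,US=1,PS=0
  L2 @0x24[29] → 0x28007  P=1,RW=1,US=1,PS=0
  → PA=0x28591  (3 entries read)

TLB: [["0x443A12", "0x1C"], ["0x3C1D", "0x28"]]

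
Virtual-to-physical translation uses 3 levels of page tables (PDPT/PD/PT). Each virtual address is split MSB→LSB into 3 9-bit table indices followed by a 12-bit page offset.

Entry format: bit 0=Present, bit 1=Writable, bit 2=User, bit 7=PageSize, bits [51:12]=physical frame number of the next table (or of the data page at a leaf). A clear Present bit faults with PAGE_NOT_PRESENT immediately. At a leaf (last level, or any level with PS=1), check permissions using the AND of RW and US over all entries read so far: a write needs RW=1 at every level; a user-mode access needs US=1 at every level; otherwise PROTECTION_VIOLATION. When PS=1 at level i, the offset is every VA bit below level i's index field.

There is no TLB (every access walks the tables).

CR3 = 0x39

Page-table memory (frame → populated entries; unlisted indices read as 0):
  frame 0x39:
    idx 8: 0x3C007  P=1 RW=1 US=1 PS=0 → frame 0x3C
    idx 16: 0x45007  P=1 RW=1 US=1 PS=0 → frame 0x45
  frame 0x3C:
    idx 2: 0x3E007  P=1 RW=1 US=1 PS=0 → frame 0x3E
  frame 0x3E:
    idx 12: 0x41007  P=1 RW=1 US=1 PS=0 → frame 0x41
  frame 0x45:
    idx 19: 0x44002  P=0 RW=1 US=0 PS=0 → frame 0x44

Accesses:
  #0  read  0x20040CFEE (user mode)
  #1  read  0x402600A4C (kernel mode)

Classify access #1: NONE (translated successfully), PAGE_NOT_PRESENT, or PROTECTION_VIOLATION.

Per-access translation:
#0 VA=0x20040CFEE (r,user):
  [0] read 0x39 idx=8: raw=0x3C007 flags P=1 W=1 U=1 S=0
  [1] read 0x3C idx=2: raw=0x3E007 flags P=1 W=1 U=1 S=0
  [2] read 0x3E idx=12: raw=0x41007 flags P=1 W=1 U=1 S=0
  ⇒ phys 0x41FEE  [3 reads]
#1 VA=0x402600A4C (r,kernel):
  [0] read 0x39 idx=16: raw=0x45007 flags P=1 W=1 U=1 S=0
  [1] read 0x45 idx=19: raw=0x44002 flags P=0 W=1 U=0 S=0
  ⇒ fault: PAGE_NOT_PRESENT  — 2 lookups

Access #1 fault: PAGE_NOT_PRESENT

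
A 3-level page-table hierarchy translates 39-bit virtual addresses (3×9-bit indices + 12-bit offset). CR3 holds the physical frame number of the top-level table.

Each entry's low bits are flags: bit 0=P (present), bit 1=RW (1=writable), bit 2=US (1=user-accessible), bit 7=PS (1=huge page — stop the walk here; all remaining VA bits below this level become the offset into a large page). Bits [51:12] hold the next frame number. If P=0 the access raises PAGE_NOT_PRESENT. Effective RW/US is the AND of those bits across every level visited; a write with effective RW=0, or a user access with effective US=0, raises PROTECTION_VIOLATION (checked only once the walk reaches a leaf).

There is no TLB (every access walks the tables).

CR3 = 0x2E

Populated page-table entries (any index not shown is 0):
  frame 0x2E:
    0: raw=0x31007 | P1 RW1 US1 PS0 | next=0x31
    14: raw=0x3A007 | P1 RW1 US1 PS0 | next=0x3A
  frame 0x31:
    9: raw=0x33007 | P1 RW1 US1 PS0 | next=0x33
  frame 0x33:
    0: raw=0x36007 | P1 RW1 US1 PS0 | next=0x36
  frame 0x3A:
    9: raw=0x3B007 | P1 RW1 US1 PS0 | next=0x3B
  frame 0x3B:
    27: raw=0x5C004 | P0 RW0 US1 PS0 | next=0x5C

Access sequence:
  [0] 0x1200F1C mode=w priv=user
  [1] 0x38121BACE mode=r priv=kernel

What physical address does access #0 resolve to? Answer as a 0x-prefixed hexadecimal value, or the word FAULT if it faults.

Per-access translation:
#0 VA=0x1200F1C (w,user):
  lvl0: tbl 0x2E, slot 0 ⇒ 0x31007 (P1/RW1/US1/PS0)
  lvl1: tbl 0x31, slot 9 ⇒ 0x33007 (P1/RW1/US1/PS0)
  lvl2: tbl 0x33, slot 0 ⇒ 0x36007 (P1/RW1/US1/PS0)
  → PA=0x36F1C  (3 entries read)
#1 VA=0x38121BACE (r,kernel):
  lvl0: tbl 0x2E, slot 14 ⇒ 0x3A007 (P1/RW1/US1/PS0)
  lvl1: tbl 0x3A, slot 9 ⇒ 0x3B007 (P1/RW1/US1/PS0)
  lvl2: tbl 0x3B, slot 27 ⇒ 0x5C004 (P0/RW0/US1/PS0)
  → PAGE_NOT_PRESENT  (3 entries read)

Access #0 PA: 0x36F1C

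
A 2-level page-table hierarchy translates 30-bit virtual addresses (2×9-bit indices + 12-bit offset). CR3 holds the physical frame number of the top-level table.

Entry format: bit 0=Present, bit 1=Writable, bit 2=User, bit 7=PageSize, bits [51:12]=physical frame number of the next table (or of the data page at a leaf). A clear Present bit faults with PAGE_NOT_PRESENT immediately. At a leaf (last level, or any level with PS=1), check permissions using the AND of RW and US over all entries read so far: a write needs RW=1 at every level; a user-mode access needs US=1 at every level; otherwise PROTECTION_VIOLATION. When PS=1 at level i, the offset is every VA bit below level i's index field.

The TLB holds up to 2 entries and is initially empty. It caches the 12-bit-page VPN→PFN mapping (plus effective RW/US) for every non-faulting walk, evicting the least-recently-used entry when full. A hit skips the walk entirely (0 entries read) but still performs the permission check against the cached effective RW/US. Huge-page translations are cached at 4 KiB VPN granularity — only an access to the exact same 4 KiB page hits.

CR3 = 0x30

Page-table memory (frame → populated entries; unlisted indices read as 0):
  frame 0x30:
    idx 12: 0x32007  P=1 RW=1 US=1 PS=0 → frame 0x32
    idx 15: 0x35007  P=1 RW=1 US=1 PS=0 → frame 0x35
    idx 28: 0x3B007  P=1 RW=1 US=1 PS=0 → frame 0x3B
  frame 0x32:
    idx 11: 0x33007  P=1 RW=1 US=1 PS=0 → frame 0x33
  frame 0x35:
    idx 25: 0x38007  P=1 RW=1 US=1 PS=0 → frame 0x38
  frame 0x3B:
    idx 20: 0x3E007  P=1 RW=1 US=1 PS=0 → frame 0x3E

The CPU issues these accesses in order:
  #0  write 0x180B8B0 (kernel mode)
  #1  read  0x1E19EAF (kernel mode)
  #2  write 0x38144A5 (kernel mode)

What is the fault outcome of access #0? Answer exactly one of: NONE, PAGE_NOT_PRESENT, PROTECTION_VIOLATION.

Per-access translation:
#0 VA=0x180B8B0 (w,kernel):
  L0 @0x30[12] → 0x32007  P=1,RW=1,US=1,PS=0
  L1 @0x32[11] → 0x33007  P=1,RW=1,US=1,PS=0
  → PA=0x338B0  (2 entries read)
#1 VA=0x1E19EAF (r,kernel):
  L0 @0x30[15] → 0x35007  P=1,RW=1,US=1,PS=0
  L1 @0x35[25] → 0x38007  P=1,RW=1,US=1,PS=0
  → PA=0x38EAF  (2 entries read)
#2 VA=0x38144A5 (w,kernel):
  L0 @0x30[28] → 0x3B007  P=1,RW=1,US=1,PS=0
  L1 @0x3B[20] → 0x3E007  P=1,RW=1,US=1,PS=0
  → PA=0x3E4A5  (2 entries read)

Access #0 fault: NONE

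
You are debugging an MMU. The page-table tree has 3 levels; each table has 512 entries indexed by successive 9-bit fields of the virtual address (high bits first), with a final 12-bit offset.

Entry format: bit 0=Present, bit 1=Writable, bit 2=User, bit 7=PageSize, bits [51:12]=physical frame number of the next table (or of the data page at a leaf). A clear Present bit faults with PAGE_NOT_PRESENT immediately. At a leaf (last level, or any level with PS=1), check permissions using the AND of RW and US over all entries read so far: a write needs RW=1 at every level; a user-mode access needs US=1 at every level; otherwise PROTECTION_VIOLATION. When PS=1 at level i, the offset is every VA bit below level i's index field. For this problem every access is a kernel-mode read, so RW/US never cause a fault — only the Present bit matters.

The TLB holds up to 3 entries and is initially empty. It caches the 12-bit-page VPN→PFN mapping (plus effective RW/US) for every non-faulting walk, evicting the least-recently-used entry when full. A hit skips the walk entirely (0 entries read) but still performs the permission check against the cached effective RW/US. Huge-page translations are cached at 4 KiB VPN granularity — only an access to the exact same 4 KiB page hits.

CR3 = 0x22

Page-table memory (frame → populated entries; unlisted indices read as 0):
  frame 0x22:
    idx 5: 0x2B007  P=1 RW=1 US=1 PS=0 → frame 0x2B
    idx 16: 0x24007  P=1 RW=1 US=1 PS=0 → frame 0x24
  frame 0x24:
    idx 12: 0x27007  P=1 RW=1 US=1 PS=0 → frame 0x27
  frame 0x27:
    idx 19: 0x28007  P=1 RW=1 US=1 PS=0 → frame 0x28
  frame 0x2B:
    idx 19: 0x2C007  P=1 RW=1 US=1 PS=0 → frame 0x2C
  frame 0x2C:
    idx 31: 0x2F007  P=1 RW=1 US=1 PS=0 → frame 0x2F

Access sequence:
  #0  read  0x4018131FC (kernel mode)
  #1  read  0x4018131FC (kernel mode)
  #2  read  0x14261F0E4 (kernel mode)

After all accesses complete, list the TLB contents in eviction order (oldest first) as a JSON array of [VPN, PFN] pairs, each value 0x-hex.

Walk each access:
#0 VA=0x4018131FC (r,kernel):
  L0 @0x22[16] → 0x24007  P=1,RW=1,US=1,PS=0
  L1 @0x24[12] → 0x27007  P=1,RW=1,US=1,PS=0
  L2 @0x27[19] → 0x28007  P=1,RW=1,US=1,PS=0
  ✓ 0x281FC  — 3 lookups
#1 VA=0x4018131FC (r,kernel):
  TLB hit vpn=0x401813 → PA=0x281FC
#2 VA=0x14261F0E4 (r,kernel):
  L0 @0x22[5] → 0x2B007  P=1,RW=1,US=1,PS=0
  L1 @0x2B[19] → 0x2C007  P=1,RW=1,US=1,PS=0
  L2 @0x2C[31] → 0x2F007  P=1,RW=1,US=1,PS=0
  ✓ 0x2F0E4  — 3 lookups

TLB: [["0x401813", "0x28"], ["0x14261F", "0x2F"]]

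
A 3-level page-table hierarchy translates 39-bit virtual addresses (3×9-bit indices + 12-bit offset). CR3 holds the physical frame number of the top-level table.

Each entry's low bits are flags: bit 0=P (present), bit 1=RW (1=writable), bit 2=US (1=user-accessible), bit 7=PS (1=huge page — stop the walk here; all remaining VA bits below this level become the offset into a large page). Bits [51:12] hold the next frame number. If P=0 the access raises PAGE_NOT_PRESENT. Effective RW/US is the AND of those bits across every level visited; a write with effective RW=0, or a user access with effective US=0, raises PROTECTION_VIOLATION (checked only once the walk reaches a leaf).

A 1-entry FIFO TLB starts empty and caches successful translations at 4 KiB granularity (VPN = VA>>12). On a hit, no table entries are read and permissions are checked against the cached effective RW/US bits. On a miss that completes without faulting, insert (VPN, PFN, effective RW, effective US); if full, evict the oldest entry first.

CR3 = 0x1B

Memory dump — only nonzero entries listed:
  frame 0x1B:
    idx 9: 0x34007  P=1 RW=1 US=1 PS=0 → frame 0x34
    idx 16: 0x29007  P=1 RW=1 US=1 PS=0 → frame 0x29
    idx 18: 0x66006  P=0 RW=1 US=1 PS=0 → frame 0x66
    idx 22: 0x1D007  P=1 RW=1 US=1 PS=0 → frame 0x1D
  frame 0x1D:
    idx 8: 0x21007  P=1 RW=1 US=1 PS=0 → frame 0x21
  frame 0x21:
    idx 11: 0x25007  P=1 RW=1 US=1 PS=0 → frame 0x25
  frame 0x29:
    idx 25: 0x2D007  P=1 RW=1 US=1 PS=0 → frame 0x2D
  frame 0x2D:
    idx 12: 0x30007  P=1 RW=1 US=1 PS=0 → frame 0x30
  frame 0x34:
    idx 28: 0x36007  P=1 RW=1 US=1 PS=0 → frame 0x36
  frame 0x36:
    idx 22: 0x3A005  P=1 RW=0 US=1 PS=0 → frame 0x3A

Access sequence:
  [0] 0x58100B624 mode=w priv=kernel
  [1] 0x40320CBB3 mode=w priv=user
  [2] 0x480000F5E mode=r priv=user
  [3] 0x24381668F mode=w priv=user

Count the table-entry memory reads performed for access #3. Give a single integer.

Trace:
#0 VA=0x58100B624 (w,kernel):
  L0 @0x1B[22] → 0x1D007  P=1,RW=1,US=1,PS=0
  L1 @0x1D[8] → 0x21007  P=1,RW=1,US=1,PS=0
  L2 @0x21[11] → 0x25007  P=1,RW=1,US=1,PS=0
  → PA=0x25624  (3 entries read)
#1 VA=0x40320CBB3 (w,user):
  L0 @0x1B[16] → 0x29007  P=1,RW=1,US=1,PS=0
  L1 @0x29[25] → 0x2D007  P=1,RW=1,US=1,PS=0
  L2 @0x2D[12] → 0x30007  P=1,RW=1,US=1,PS=0
  → PA=0x30BB3  (3 entries read)
#2 VA=0x480000F5E (r,user):
  L0 @0x1B[18] → 0x66006  P=0,RW=1,US=1,PS=0
  → PAGE_NOT_PRESENT  (1 entries read)
#3 VA=0x24381668F (w,user):
  L0 @0x1B[9] → 0x34007  P=1,RW=1,US=1,PS=0
  L1 @0x34[28] → 0x36007  P=1,RW=1,US=1,PS=0
  L2 @0x36[22] → 0x3A005  P=1,RW=0,US=1,PS=0
  → PROTECTION_VIOLATION  (3 entries read)

Entries read for #3: 3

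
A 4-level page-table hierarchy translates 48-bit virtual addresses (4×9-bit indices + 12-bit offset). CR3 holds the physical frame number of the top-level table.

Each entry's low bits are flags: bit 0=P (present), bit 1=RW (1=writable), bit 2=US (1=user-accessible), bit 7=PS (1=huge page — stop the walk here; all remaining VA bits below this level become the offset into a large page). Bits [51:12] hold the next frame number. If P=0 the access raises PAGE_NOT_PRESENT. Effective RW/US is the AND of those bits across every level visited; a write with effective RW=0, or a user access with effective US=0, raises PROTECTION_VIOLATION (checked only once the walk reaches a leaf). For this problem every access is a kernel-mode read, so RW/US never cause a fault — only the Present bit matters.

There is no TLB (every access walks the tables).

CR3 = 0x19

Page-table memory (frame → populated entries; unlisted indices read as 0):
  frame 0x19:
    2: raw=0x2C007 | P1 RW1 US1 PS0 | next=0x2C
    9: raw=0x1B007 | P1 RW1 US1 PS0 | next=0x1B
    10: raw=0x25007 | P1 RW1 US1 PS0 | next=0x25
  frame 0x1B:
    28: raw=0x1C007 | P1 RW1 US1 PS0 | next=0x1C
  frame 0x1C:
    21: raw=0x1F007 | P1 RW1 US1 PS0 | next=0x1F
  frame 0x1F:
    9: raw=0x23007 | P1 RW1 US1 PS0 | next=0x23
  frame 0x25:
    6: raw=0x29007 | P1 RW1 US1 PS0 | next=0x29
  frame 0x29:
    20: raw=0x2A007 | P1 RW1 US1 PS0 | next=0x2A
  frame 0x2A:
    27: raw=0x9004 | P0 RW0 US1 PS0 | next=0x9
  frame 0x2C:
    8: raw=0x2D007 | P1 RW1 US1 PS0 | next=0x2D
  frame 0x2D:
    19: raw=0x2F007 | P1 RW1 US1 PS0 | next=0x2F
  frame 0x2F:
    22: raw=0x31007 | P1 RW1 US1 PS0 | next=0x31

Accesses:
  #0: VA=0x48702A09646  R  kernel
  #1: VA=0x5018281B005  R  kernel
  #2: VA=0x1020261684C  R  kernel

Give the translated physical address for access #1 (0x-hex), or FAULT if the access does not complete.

Walk each access:
#0 VA=0x48702A09646 (r,kernel):
  [0] read 0x19 idx=9: raw=0x1B007 flags P=1 W=1 U=1 S=0
  [1] read 0x1B idx=28: raw=0x1C007 flags P=1 W=1 U=1 S=0
  [2] read 0x1C idx=21: raw=0x1F007 flags P=1 W=1 U=1 S=0
  [3] read 0x1F idx=9: raw=0x23007 flags P=1 W=1 U=1 S=0
  ⇒ phys 0x23646  [4 reads]
#1 VA=0x5018281B005 (r,kernel):
  [0] read 0x19 idx=10: raw=0x25007 flags P=1 W=1 U=1 S=0
  [1] read 0x25 idx=6: raw=0x29007 flags P=1 W=1 U=1 S=0
  [2] read 0x29 idx=20: raw=0x2A007 flags P=1 W=1 U=1 S=0
  [3] read 0x2A idx=27: raw=0x9004 flags P=0 W=0 U=1 S=0
  → PAGE_NOT_PRESENT  (4 entries read)
#2 VA=0x1020261684C (r,kernel):
  [0] read 0x19 idx=2: raw=0x2C007 flags P=1 W=1 U=1 S=0
  [1] read 0x2C idx=8: raw=0x2D007 flags P=1 W=1 U=1 S=0
  [2] read 0x2D idx=19: raw=0x2F007 flags P=1 W=1 U=1 S=0
  [3] read 0x2F idx=22: raw=0x31007 flags P=1 W=1 U=1 S=0
  ⇒ phys 0x3184C  [4 reads]

Access #1 PA: FAULT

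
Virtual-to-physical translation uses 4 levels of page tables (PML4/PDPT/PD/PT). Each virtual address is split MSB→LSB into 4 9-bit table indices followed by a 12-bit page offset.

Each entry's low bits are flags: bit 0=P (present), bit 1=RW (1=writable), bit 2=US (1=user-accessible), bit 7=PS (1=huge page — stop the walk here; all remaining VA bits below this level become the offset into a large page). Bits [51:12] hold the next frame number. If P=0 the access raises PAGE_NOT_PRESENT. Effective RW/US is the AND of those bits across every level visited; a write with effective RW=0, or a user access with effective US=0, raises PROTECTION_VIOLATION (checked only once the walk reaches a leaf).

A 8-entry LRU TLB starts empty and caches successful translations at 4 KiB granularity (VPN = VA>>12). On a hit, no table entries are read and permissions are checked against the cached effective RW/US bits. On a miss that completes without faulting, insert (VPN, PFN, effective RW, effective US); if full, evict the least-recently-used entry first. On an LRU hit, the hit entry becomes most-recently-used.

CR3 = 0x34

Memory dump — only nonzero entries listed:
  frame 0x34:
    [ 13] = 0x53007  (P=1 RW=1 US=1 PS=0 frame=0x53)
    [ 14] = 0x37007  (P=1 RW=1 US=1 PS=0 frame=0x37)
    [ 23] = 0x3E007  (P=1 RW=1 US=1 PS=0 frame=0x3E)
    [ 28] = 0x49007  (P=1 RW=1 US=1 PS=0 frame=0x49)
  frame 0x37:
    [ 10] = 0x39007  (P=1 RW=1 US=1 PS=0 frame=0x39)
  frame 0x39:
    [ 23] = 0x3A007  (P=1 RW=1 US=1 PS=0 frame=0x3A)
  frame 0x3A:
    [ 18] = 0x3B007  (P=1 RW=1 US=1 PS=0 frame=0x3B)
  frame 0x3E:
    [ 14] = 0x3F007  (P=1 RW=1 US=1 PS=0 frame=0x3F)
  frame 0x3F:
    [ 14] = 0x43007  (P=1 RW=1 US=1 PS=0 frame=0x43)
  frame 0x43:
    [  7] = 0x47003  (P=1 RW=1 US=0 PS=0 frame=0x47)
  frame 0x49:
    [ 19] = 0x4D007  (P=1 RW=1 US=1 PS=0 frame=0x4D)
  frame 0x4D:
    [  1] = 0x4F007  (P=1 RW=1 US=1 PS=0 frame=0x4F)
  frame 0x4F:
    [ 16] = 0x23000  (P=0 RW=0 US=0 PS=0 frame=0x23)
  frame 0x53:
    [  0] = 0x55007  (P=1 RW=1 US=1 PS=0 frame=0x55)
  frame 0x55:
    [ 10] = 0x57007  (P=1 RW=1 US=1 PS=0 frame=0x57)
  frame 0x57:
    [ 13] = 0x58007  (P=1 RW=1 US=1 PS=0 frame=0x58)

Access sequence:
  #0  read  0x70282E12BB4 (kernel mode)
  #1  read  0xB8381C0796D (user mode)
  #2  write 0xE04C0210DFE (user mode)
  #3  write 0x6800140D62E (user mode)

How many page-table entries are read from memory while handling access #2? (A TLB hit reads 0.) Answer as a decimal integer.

Walk each access:
#0 VA=0x70282E12BB4 (r,kernel):
  L0: frame=0x34 idx=14 entry=0x37007 [P=1 RW=1 US=1 PS=0]
  L1: frame=0x37 idx=10 entry=0x39007 [P=1 RW=1 US=1 PS=0]
  L2: frame=0x39 idx=23 entry=0x3A007 [P=1 RW=1 US=1 PS=0]
  L3: frame=0x3A idx=18 entry=0x3B007 [P=1 RW=1 US=1 PS=0]
  ✓ 0x3BBB4  — 4 lookups
#1 VA=0xB8381C0796D (r,user):
  L0: frame=0x34 idx=23 entry=0x3E007 [P=1 RW=1 US=1 PS=0]
  L1: frame=0x3E idx=14 entry=0x3F007 [P=1 RW=1 US=1 PS=0]
  L2: frame=0x3F idx=14 entry=0x43007 [P=1 RW=1 US=1 PS=0]
  L3: frame=0x43 idx=7 entry=0x47003 [P=1 RW=1 US=0 PS=0]
  ⇒ fault: PROTECTION_VIOLATION  — 4 lookups
#2 VA=0xE04C0210DFE (w,user):
  L0: frame=0x34 idx=28 entry=0x49007 [P=1 RW=1 US=1 PS=0]
  L1: frame=0x49 idx=19 entry=0x4D007 [P=1 RW=1 US=1 PS=0]
  L2: frame=0x4D idx=1 entry=0x4F007 [P=1 RW=1 US=1 PS=0]
  L3: frame=0x4F idx=16 entry=0x23000 [P=0 RW=0 US=0 PS=0]
  ⇒ fault: PAGE_NOT_PRESENT  — 4 lookups
#3 VA=0x6800140D62E (w,user):
  L0: frame=0x34 idx=13 entry=0x53007 [P=1 RW=1 US=1 PS=0]
  L1: frame=0x53 idx=0 entry=0x55007 [P=1 RW=1 US=1 PS=0]
  L2: frame=0x55 idx=10 entry=0x57007 [P=1 RW=1 US=1 PS=0]
  L3: frame=0x57 idx=13 entry=0x58007 [P=1 RW=1 US=1 PS=0]
  ✓ 0x5862E  — 4 lookups

Entries read for #2: 4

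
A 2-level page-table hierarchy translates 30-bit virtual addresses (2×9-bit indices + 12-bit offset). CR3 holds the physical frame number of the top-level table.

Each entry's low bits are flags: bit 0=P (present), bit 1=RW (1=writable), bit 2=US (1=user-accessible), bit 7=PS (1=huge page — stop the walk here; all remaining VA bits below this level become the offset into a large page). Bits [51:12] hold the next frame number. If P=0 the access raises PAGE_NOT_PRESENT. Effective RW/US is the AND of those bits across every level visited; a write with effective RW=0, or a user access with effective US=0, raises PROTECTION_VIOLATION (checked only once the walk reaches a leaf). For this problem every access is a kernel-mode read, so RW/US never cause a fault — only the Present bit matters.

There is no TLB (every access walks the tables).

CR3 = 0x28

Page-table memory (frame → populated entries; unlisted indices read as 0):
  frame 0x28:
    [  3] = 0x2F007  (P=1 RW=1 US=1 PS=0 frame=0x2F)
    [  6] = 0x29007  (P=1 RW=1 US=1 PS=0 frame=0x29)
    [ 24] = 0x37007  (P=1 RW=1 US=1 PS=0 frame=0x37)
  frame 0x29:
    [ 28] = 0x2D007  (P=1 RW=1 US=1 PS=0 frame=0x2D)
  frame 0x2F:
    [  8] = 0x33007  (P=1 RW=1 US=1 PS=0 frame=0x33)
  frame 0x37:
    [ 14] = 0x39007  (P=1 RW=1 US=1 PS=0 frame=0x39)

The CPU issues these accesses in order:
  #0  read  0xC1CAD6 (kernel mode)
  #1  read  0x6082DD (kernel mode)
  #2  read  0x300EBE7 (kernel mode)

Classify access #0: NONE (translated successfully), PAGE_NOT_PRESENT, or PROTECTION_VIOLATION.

Walk each access:
#0 VA=0xC1CAD6 (r,kernel):
  [0] read 0x28 idx=6: raw=0x29007 flags P=1 W=1 U=1 S=0
  [1] read 0x29 idx=28: raw=0x2D007 flags P=1 W=1 U=1 S=0
  ✓ 0x2DAD6  — 2 lookups
#1 VA=0x6082DD (r,kernel):
  [0] read 0x28 idx=3: raw=0x2F007 flags P=1 W=1 U=1 S=0
  [1] read 0x2F idx=8: raw=0x33007 flags P=1 W=1 U=1 S=0
  ✓ 0x332DD  — 2 lookups
#2 VA=0x300EBE7 (r,kernel):
  [0] read 0x28 idx=24: raw=0x37007 flags P=1 W=1 U=1 S=0
  [1] read 0x37 idx=14: raw=0x39007 flags P=1 W=1 U=1 S=0
  ✓ 0x39BE7  — 2 lookups

Access #0 fault: NONE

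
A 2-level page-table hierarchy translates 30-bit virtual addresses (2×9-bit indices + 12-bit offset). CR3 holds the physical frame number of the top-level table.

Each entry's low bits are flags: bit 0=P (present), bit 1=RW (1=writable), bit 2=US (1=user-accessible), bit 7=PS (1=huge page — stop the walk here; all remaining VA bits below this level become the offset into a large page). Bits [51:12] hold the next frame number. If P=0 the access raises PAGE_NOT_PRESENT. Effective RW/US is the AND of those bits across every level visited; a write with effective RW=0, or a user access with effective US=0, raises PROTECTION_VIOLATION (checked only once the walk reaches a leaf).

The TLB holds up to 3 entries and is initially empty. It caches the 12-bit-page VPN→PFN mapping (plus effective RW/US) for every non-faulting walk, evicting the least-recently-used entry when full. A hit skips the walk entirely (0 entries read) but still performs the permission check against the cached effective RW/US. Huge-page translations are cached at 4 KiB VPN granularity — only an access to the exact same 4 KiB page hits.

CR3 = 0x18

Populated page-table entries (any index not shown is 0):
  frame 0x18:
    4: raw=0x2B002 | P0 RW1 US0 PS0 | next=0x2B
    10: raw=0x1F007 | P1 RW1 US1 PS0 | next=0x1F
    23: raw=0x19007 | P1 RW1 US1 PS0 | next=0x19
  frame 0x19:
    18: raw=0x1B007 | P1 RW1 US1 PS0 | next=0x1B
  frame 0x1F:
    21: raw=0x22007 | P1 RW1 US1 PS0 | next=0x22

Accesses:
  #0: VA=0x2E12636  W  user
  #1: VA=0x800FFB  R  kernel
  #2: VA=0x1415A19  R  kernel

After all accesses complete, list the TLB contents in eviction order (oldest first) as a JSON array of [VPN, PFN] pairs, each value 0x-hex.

Per-access translation:
#0 VA=0x2E12636 (w,user):
  L0: frame=0x18 idx=23 entry=0x19007 [P=1 RW=1 US=1 PS=0]
  L1: frame=0x19 idx=18 entry=0x1B007 [P=1 RW=1 US=1 PS=0]
  ✓ 0x1B636  — 2 lookups
#1 VA=0x800FFB (r,kernel):
  L0: frame=0x18 idx=4 entry=0x2B002 [P=0 RW=1 US=0 PS=0]
  ⇒ fault: PAGE_NOT_PRESENT  — 1 lookups
#2 VA=0x1415A19 (r,kernel):
  L0: frame=0x18 idx=10 entry=0x1F007 [P=1 RW=1 US=1 PS=0]
  L1: frame=0x1F idx=21 entry=0x22007 [P=1 RW=1 US=1 PS=0]
  ✓ 0x22A19  — 2 lookups

TLB: [["0x2E12", "0x1B"], ["0x1415", "0x22"]]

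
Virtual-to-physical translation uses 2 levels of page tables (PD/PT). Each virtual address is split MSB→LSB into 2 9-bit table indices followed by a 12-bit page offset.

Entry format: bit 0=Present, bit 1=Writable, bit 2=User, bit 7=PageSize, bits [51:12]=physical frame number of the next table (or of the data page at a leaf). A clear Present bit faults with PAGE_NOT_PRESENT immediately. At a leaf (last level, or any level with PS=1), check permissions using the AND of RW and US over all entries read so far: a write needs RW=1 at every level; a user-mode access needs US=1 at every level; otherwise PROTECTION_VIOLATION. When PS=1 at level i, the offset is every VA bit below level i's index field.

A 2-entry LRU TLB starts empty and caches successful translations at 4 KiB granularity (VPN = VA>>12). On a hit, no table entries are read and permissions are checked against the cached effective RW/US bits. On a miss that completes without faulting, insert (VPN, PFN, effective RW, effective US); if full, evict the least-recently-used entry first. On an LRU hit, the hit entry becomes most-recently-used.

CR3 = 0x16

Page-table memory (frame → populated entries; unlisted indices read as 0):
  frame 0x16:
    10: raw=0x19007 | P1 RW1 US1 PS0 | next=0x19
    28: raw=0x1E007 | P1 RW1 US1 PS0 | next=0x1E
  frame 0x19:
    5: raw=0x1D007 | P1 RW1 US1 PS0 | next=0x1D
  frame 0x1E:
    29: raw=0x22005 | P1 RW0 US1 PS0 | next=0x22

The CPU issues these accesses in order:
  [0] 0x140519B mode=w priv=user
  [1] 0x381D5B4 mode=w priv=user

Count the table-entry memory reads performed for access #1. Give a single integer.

Per-access translation:
#0 VA=0x140519B (w,user):
  L0: frame=0x16 idx=10 entry=0x19007 [P=1 RW=1 US=1 PS=0]
  L1: frame=0x19 idx=5 entry=0x1D007 [P=1 RW=1 US=1 PS=0]
  ⇒ phys 0x1D19B  [2 reads]
#1 VA=0x381D5B4 (w,user):
  L0: frame=0x16 idx=28 entry=0x1E007 [P=1 RW=1 US=1 PS=0]
  L1: frame=0x1E idx=29 entry=0x22005 [P=1 RW=0 US=1 PS=0]
  → PROTECTION_VIOLATION  (2 entries read)

Entries read for #1: 2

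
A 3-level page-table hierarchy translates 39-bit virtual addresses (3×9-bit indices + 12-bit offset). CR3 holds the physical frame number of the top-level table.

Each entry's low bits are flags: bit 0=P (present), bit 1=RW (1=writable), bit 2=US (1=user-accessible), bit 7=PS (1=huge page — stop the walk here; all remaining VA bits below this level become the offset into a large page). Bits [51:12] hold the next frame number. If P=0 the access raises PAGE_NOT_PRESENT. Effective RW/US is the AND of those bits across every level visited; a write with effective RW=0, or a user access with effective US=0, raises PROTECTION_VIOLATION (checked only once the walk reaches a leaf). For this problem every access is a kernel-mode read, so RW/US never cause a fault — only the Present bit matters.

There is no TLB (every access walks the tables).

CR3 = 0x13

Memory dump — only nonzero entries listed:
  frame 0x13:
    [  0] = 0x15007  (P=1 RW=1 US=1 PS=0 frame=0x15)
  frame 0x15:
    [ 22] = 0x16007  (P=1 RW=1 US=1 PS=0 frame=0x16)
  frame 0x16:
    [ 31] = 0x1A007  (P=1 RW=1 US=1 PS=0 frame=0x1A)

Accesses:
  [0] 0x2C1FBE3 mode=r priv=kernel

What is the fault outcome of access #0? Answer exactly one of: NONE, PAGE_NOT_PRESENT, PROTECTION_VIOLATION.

Per-access translation:
#0 VA=0x2C1FBE3 (r,kernel):
  L0 @0x13[0] → 0x15007  P=1,RW=1,US=1,PS=0
  L1 @0x15[22] → 0x16007  P=1,RW=1,US=1,PS=0
  L2 @0x16[31] → 0x1A007  P=1,RW=1,US=1,PS=0
  → PA=0x1ABE3  (3 entries read)

Access #0 fault: NONE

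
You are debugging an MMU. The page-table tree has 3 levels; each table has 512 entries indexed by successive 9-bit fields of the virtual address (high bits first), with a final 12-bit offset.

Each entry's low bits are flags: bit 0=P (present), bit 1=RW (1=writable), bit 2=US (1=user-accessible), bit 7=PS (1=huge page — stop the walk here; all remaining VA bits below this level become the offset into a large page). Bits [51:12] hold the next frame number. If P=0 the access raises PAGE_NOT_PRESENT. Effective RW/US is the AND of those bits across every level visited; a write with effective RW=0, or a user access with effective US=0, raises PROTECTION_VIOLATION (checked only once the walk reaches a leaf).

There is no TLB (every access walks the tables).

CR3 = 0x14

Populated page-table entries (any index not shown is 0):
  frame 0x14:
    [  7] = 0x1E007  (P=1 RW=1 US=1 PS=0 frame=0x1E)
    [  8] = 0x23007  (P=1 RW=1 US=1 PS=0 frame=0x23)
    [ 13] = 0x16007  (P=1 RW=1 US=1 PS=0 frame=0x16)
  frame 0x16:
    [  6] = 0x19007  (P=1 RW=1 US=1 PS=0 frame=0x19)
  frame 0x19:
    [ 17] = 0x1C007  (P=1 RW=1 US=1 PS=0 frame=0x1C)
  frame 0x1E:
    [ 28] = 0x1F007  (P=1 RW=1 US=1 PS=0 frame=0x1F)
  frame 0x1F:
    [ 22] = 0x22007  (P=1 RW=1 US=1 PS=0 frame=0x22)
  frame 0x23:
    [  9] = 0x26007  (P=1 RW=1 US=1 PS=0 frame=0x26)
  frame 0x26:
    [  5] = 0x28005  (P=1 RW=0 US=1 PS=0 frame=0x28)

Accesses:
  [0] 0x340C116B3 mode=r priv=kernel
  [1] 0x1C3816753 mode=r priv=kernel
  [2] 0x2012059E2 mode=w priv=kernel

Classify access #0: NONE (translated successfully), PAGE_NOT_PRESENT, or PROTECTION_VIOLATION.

Walk each access:
#0 VA=0x340C116B3 (r,kernel):
  L0: frame=0x14 idx=13 entry=0x16007 [P=1 RW=1 US=1 PS=0]
  L1: frame=0x16 idx=6 entry=0x19007 [P=1 RW=1 US=1 PS=0]
  L2: frame=0x19 idx=17 entry=0x1C007 [P=1 RW=1 US=1 PS=0]
  → PA=0x1C6B3  (3 entries read)
#1 VA=0x1C3816753 (r,kernel):
  L0: frame=0x14 idx=7 entry=0x1E007 [P=1 RW=1 US=1 PS=0]
  L1: frame=0x1E idx=28 entry=0x1F007 [P=1 RW=1 US=1 PS=0]
  L2: frame=0x1F idx=22 entry=0x22007 [P=1 RW=1 US=1 PS=0]
  → PA=0x22753  (3 entries read)
#2 VA=0x2012059E2 (w,kernel):
  L0: frame=0x14 idx=8 entry=0x23007 [P=1 RW=1 US=1 PS=0]
  L1: frame=0x23 idx=9 entry=0x26007 [P=1 RW=1 US=1 PS=0]
  L2: frame=0x26 idx=5 entry=0x28005 [P=1 RW=0 US=1 PS=0]
  ✗ PROTECTION_VIOLATION  [3 reads]

Access #0 fault: NONE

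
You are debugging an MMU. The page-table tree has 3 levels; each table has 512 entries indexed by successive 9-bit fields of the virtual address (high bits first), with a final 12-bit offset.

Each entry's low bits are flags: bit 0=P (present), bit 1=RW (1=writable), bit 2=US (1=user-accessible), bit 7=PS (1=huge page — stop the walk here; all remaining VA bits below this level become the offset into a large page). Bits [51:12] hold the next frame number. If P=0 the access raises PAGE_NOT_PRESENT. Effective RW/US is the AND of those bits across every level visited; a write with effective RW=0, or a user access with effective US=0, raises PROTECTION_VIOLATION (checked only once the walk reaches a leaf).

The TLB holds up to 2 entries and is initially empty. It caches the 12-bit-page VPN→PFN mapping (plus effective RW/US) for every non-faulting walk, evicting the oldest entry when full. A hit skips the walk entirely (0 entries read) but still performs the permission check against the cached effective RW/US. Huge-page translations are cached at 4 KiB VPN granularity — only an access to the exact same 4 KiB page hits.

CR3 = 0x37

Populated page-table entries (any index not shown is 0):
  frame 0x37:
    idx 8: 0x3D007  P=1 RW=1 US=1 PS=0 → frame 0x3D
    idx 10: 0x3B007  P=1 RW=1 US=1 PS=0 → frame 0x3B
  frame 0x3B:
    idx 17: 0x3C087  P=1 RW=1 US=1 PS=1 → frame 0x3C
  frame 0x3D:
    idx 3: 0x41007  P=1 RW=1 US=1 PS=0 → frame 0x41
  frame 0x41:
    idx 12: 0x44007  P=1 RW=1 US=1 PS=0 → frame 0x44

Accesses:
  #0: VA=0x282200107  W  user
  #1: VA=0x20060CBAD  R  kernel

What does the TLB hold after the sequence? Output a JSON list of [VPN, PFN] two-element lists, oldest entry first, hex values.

Walk each access:
#0 VA=0x282200107 (w,user):
  lvl0: tbl 0x37, slot 10 ⇒ 0x3B007 (P1/RW1/US1/PS0)
  lvl1: tbl 0x3B, slot 17 ⇒ 0x3C087 (P1/RW1/US1/PS1)
  ⇒ phys 0x3C107 (huge @L1)  [2 reads]
#1 VA=0x20060CBAD (r,kernel):
  lvl0: tbl 0x37, slot 8 ⇒ 0x3D007 (P1/RW1/US1/PS0)
  lvl1: tbl 0x3D, slot 3 ⇒ 0x41007 (P1/RW1/US1/PS0)
  lvl2: tbl 0x41, slot 12 ⇒ 0x44007 (P1/RW1/US1/PS0)
  ⇒ phys 0x44BAD  [3 reads]

TLB: [["0x282200", "0x3C"], ["0x20060C", "0x44"]]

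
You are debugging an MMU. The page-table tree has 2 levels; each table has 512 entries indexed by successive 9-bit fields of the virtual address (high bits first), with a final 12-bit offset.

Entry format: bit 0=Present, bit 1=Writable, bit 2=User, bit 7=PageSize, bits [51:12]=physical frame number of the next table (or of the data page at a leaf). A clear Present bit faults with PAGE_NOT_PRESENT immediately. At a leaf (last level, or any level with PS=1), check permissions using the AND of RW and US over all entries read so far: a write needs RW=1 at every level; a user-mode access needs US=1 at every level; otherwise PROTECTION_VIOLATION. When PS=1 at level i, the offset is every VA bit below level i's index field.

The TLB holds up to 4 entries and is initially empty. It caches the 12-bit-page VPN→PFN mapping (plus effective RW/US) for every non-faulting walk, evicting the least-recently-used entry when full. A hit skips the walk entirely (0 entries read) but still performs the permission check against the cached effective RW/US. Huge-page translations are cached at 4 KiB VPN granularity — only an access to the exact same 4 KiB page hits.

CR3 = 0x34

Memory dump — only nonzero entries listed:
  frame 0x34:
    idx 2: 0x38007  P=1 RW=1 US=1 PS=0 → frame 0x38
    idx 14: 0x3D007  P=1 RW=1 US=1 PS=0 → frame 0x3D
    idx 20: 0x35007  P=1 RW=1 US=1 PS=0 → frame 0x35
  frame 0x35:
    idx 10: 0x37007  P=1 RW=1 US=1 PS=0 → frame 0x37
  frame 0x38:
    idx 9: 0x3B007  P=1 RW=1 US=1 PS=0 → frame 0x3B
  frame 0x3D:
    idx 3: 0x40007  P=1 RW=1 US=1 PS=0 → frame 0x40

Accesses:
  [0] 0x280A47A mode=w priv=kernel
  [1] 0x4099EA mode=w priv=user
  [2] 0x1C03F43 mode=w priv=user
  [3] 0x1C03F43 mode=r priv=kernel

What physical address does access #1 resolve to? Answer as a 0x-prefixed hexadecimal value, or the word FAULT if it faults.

Trace:
#0 VA=0x280A47A (w,kernel):
  lvl0: tbl 0x34, slot 20 ⇒ 0x35007 (P1/RW1/US1/PS0)
  lvl1: tbl 0x35, slot 10 ⇒ 0x37007 (P1/RW1/US1/PS0)
  ⇒ phys 0x3747A  [2 reads]
#1 VA=0x4099EA (w,user):
  lvl0: tbl 0x34, slot 2 ⇒ 0x38007 (P1/RW1/US1/PS0)
  lvl1: tbl 0x38, slot 9 ⇒ 0x3B007 (P1/RW1/US1/PS0)
  ⇒ phys 0x3B9EA  [2 reads]
#2 VA=0x1C03F43 (w,user):
  lvl0: tbl 0x34, slot 14 ⇒ 0x3D007 (P1/RW1/US1/PS0)
  lvl1: tbl 0x3D, slot 3 ⇒ 0x40007 (P1/RW1/US1/PS0)
  ⇒ phys 0x40F43  [2 reads]
#3 VA=0x1C03F43 (r,kernel):
  TLB hit vpn=0x1C03 → PA=0x40F43

Access #1 PA: 0x3B9EA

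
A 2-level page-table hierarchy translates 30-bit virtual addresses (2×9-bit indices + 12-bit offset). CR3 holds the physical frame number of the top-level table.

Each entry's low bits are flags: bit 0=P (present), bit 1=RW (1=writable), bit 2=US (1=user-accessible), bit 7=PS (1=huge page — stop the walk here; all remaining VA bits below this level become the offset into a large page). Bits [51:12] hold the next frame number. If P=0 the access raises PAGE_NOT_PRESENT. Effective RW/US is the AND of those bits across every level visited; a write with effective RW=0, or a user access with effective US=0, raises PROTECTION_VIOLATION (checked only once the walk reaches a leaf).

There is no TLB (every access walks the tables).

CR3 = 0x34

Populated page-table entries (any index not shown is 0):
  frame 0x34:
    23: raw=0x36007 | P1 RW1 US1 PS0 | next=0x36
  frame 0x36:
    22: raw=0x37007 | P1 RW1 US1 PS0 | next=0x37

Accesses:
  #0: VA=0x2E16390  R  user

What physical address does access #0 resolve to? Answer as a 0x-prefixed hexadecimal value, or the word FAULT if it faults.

Trace:
#0 VA=0x2E16390 (r,user):
  lvl0: tbl 0x34, slot 23 ⇒ 0x36007 (P1/RW1/US1/PS0)
  lvl1: tbl 0x36, slot 22 ⇒ 0x37007 (P1/RW1/US1/PS0)
  → PA=0x37390  (2 entries read)

Access #0 PA: 0x37390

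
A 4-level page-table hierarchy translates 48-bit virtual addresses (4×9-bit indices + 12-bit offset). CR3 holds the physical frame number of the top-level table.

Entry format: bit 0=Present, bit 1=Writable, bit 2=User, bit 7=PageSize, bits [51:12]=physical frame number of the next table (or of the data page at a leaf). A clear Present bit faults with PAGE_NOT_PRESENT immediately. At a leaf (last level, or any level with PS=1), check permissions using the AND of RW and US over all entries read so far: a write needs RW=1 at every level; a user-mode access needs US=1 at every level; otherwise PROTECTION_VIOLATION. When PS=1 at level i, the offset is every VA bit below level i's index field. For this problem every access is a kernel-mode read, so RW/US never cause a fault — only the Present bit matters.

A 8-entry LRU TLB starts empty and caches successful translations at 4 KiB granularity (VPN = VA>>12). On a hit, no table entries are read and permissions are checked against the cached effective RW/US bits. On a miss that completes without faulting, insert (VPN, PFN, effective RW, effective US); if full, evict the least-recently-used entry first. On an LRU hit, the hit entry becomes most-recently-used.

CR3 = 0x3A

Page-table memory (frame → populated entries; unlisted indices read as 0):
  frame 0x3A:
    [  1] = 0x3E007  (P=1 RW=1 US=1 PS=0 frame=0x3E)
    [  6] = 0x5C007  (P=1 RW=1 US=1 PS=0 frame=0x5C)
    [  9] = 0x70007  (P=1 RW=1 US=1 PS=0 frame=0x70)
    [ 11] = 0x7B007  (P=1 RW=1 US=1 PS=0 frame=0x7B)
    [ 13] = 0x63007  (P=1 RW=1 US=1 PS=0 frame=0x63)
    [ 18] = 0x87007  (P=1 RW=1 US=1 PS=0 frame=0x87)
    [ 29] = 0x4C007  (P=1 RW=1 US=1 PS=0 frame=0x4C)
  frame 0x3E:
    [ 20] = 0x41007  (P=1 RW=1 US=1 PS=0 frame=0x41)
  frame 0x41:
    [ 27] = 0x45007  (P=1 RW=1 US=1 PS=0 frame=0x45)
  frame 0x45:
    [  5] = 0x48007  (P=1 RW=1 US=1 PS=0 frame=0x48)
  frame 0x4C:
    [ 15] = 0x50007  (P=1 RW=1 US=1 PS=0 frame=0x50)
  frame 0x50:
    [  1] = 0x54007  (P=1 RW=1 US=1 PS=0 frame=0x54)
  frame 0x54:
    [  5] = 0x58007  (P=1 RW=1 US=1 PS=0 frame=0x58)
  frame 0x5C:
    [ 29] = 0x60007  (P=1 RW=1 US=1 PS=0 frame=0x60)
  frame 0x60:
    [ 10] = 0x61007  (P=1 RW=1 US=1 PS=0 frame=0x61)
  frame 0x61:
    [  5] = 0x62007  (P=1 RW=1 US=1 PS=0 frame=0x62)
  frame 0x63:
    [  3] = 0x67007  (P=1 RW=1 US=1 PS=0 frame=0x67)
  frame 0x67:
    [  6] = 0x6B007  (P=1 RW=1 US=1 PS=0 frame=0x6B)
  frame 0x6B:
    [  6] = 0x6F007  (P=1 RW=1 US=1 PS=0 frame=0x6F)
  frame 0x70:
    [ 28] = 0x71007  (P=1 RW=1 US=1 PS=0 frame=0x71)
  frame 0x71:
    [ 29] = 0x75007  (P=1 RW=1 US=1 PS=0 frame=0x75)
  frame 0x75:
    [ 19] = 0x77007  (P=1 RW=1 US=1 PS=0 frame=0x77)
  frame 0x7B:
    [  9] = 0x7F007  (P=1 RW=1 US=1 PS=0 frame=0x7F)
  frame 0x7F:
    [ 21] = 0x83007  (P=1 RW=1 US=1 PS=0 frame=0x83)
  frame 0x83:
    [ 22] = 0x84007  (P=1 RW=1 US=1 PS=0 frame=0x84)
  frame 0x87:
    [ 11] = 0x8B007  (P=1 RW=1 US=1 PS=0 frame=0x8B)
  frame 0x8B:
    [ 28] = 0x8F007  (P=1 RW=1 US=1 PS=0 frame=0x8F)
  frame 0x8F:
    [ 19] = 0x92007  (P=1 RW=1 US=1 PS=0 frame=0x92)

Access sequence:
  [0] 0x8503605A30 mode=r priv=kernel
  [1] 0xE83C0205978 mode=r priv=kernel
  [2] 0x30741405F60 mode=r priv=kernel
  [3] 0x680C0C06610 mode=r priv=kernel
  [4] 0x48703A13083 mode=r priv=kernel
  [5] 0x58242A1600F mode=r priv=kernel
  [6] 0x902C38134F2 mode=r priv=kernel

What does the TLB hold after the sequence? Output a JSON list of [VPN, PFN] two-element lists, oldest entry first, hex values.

Walk each access:
#0 VA=0x8503605A30 (r,kernel):
  lvl0: tbl 0x3A, slot 1 ⇒ 0x3E007 (P1/RW1/US1/PS0)
  lvl1: tbl 0x3E, slot 20 ⇒ 0x41007 (P1/RW1/US1/PS0)
  lvl2: tbl 0x41, slot 27 ⇒ 0x45007 (P1/RW1/US1/PS0)
  lvl3: tbl 0x45, slot 5 ⇒ 0x48007 (P1/RW1/US1/PS0)
  ✓ 0x48A30  — 4 lookups
#1 VA=0xE83C0205978 (r,kernel):
  lvl0: tbl 0x3A, slot 29 ⇒ 0x4C007 (P1/RW1/US1/PS0)
  lvl1: tbl 0x4C, slot 15 ⇒ 0x50007 (P1/RW1/US1/PS0)
  lvl2: tbl 0x50, slot 1 ⇒ 0x54007 (P1/RW1/US1/PS0)
  lvl3: tbl 0x54, slot 5 ⇒ 0x58007 (P1/RW1/US1/PS0)
  ✓ 0x58978  — 4 lookups
#2 VA=0x30741405F60 (r,kernel):
  lvl0: tbl 0x3A, slot 6 ⇒ 0x5C007 (P1/RW1/US1/PS0)
  lvl1: tbl 0x5C, slot 29 ⇒ 0x60007 (P1/RW1/US1/PS0)
  lvl2: tbl 0x60, slot 10 ⇒ 0x61007 (P1/RW1/US1/PS0)
  lvl3: tbl 0x61, slot 5 ⇒ 0x62007 (P1/RW1/US1/PS0)
  ✓ 0x62F60  — 4 lookups
#3 VA=0x680C0C06610 (r,kernel):
  lvl0: tbl 0x3A, slot 13 ⇒ 0x63007 (P1/RW1/US1/PS0)
  lvl1: tbl 0x63, slot 3 ⇒ 0x67007 (P1/RW1/US1/PS0)
  lvl2: tbl 0x67, slot 6 ⇒ 0x6B007 (P1/RW1/US1/PS0)
  lvl3: tbl 0x6B, slot 6 ⇒ 0x6F007 (P1/RW1/US1/PS0)
  ✓ 0x6F610  — 4 lookups
#4 VA=0x48703A13083 (r,kernel):
  lvl0: tbl 0x3A, slot 9 ⇒ 0x70007 (P1/RW1/US1/PS0)
  lvl1: tbl 0x70, slot 28 ⇒ 0x71007 (P1/RW1/US1/PS0)
  lvl2: tbl 0x71, slot 29 ⇒ 0x75007 (P1/RW1/US1/PS0)
  lvl3: tbl 0x75, slot 19 ⇒ 0x77007 (P1/RW1/US1/PS0)
  ✓ 0x77083  — 4 lookups
#5 VA=0x58242A1600F (r,kernel):
  lvl0: tbl 0x3A, slot 11 ⇒ 0x7B007 (P1/RW1/US1/PS0)
  lvl1: tbl 0x7B, slot 9 ⇒ 0x7F007 (P1/RW1/US1/PS0)
  lvl2: tbl 0x7F, slot 21 ⇒ 0x83007 (P1/RW1/US1/PS0)
  lvl3: tbl 0x83, slot 22 ⇒ 0x84007 (P1/RW1/US1/PS0)
  ✓ 0x8400F  — 4 lookups
#6 VA=0x902C38134F2 (r,kernel):
  lvl0: tbl 0x3A, slot 18 ⇒ 0x87007 (P1/RW1/US1/PS0)
  lvl1: tbl 0x87, slot 11 ⇒ 0x8B007 (P1/RW1/US1/PS0)
  lvl2: tbl 0x8B, slot 28 ⇒ 0x8F007 (P1/RW1/US1/PS0)
  lvl3: tbl 0x8F, slot 19 ⇒ 0x92007 (P1/RW1/US1/PS0)
  ✓ 0x924F2  — 4 lookups

TLB: [["0x8503605", "0x48"], ["0xE83C0205", "0x58"], ["0x30741405", "0x62"], ["0x680C0C06", "0x6F"], ["0x48703A13", "0x77"], ["0x58242A16", "0x84"], ["0x902C3813", "0x92"]]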